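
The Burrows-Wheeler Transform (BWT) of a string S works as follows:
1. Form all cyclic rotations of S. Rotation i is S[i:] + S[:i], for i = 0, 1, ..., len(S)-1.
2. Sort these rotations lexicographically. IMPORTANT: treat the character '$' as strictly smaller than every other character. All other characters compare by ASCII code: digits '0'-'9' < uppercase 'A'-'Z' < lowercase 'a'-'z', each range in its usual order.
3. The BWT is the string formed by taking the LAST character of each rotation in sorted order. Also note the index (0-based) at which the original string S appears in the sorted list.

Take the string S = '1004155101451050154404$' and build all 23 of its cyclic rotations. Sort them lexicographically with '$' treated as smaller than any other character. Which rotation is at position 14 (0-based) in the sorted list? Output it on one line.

Answer: 404$1004155101451050154

Derivation:
All 23 rotations (rotation i = S[i:]+S[:i]):
  rot[0] = 1004155101451050154404$
  rot[1] = 004155101451050154404$1
  rot[2] = 04155101451050154404$10
  rot[3] = 4155101451050154404$100
  rot[4] = 155101451050154404$1004
  rot[5] = 55101451050154404$10041
  rot[6] = 5101451050154404$100415
  rot[7] = 101451050154404$1004155
  rot[8] = 01451050154404$10041551
  rot[9] = 1451050154404$100415510
  rot[10] = 451050154404$1004155101
  rot[11] = 51050154404$10041551014
  rot[12] = 1050154404$100415510145
  rot[13] = 050154404$1004155101451
  rot[14] = 50154404$10041551014510
  rot[15] = 0154404$100415510145105
  rot[16] = 154404$1004155101451050
  rot[17] = 54404$10041551014510501
  rot[18] = 4404$100415510145105015
  rot[19] = 404$1004155101451050154
  rot[20] = 04$10041551014510501544
  rot[21] = 4$100415510145105015440
  rot[22] = $1004155101451050154404
Sorted (with $ < everything):
  sorted[0] = $1004155101451050154404
  sorted[1] = 004155101451050154404$1
  sorted[2] = 01451050154404$10041551
  sorted[3] = 0154404$100415510145105
  sorted[4] = 04$10041551014510501544
  sorted[5] = 04155101451050154404$10
  sorted[6] = 050154404$1004155101451
  sorted[7] = 1004155101451050154404$
  sorted[8] = 101451050154404$1004155
  sorted[9] = 1050154404$100415510145
  sorted[10] = 1451050154404$100415510
  sorted[11] = 154404$1004155101451050
  sorted[12] = 155101451050154404$1004
  sorted[13] = 4$100415510145105015440
  sorted[14] = 404$1004155101451050154
  sorted[15] = 4155101451050154404$100
  sorted[16] = 4404$100415510145105015
  sorted[17] = 451050154404$1004155101
  sorted[18] = 50154404$10041551014510
  sorted[19] = 5101451050154404$100415
  sorted[20] = 51050154404$10041551014
  sorted[21] = 54404$10041551014510501
  sorted[22] = 55101451050154404$10041
sorted[14] = 404$1004155101451050154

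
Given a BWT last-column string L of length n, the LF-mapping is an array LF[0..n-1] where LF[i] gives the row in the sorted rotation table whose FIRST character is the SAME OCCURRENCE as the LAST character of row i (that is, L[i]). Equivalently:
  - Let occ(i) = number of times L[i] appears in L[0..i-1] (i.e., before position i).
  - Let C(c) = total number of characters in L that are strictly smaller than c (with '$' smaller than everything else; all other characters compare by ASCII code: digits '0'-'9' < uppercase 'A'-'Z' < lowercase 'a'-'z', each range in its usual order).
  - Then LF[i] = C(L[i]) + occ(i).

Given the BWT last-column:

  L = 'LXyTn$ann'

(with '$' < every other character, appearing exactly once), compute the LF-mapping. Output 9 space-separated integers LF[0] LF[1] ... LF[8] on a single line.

Char counts: '$':1, 'L':1, 'T':1, 'X':1, 'a':1, 'n':3, 'y':1
C (first-col start): C('$')=0, C('L')=1, C('T')=2, C('X')=3, C('a')=4, C('n')=5, C('y')=8
L[0]='L': occ=0, LF[0]=C('L')+0=1+0=1
L[1]='X': occ=0, LF[1]=C('X')+0=3+0=3
L[2]='y': occ=0, LF[2]=C('y')+0=8+0=8
L[3]='T': occ=0, LF[3]=C('T')+0=2+0=2
L[4]='n': occ=0, LF[4]=C('n')+0=5+0=5
L[5]='$': occ=0, LF[5]=C('$')+0=0+0=0
L[6]='a': occ=0, LF[6]=C('a')+0=4+0=4
L[7]='n': occ=1, LF[7]=C('n')+1=5+1=6
L[8]='n': occ=2, LF[8]=C('n')+2=5+2=7

Answer: 1 3 8 2 5 0 4 6 7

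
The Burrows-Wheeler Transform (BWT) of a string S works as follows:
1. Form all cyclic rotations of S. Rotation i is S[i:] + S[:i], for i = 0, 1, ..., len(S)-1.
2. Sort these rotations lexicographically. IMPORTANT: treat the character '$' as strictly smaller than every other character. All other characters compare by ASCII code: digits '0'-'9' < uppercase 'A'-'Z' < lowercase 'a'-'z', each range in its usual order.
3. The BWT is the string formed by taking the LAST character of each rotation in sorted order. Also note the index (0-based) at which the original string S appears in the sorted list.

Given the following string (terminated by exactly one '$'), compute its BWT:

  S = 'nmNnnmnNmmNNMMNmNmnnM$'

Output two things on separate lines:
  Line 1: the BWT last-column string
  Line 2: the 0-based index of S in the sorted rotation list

All 22 rotations (rotation i = S[i:]+S[:i]):
  rot[0] = nmNnnmnNmmNNMMNmNmnnM$
  rot[1] = mNnnmnNmmNNMMNmNmnnM$n
  rot[2] = NnnmnNmmNNMMNmNmnnM$nm
  rot[3] = nnmnNmmNNMMNmNmnnM$nmN
  rot[4] = nmnNmmNNMMNmNmnnM$nmNn
  rot[5] = mnNmmNNMMNmNmnnM$nmNnn
  rot[6] = nNmmNNMMNmNmnnM$nmNnnm
  rot[7] = NmmNNMMNmNmnnM$nmNnnmn
  rot[8] = mmNNMMNmNmnnM$nmNnnmnN
  rot[9] = mNNMMNmNmnnM$nmNnnmnNm
  rot[10] = NNMMNmNmnnM$nmNnnmnNmm
  rot[11] = NMMNmNmnnM$nmNnnmnNmmN
  rot[12] = MMNmNmnnM$nmNnnmnNmmNN
  rot[13] = MNmNmnnM$nmNnnmnNmmNNM
  rot[14] = NmNmnnM$nmNnnmnNmmNNMM
  rot[15] = mNmnnM$nmNnnmnNmmNNMMN
  rot[16] = NmnnM$nmNnnmnNmmNNMMNm
  rot[17] = mnnM$nmNnnmnNmmNNMMNmN
  rot[18] = nnM$nmNnnmnNmmNNMMNmNm
  rot[19] = nM$nmNnnmnNmmNNMMNmNmn
  rot[20] = M$nmNnnmnNmmNNMMNmNmnn
  rot[21] = $nmNnnmnNmmNNMMNmNmnnM
Sorted (with $ < everything):
  sorted[0] = $nmNnnmnNmmNNMMNmNmnnM  (last char: 'M')
  sorted[1] = M$nmNnnmnNmmNNMMNmNmnn  (last char: 'n')
  sorted[2] = MMNmNmnnM$nmNnnmnNmmNN  (last char: 'N')
  sorted[3] = MNmNmnnM$nmNnnmnNmmNNM  (last char: 'M')
  sorted[4] = NMMNmNmnnM$nmNnnmnNmmN  (last char: 'N')
  sorted[5] = NNMMNmNmnnM$nmNnnmnNmm  (last char: 'm')
  sorted[6] = NmNmnnM$nmNnnmnNmmNNMM  (last char: 'M')
  sorted[7] = NmmNNMMNmNmnnM$nmNnnmn  (last char: 'n')
  sorted[8] = NmnnM$nmNnnmnNmmNNMMNm  (last char: 'm')
  sorted[9] = NnnmnNmmNNMMNmNmnnM$nm  (last char: 'm')
  sorted[10] = mNNMMNmNmnnM$nmNnnmnNm  (last char: 'm')
  sorted[11] = mNmnnM$nmNnnmnNmmNNMMN  (last char: 'N')
  sorted[12] = mNnnmnNmmNNMMNmNmnnM$n  (last char: 'n')
  sorted[13] = mmNNMMNmNmnnM$nmNnnmnN  (last char: 'N')
  sorted[14] = mnNmmNNMMNmNmnnM$nmNnn  (last char: 'n')
  sorted[15] = mnnM$nmNnnmnNmmNNMMNmN  (last char: 'N')
  sorted[16] = nM$nmNnnmnNmmNNMMNmNmn  (last char: 'n')
  sorted[17] = nNmmNNMMNmNmnnM$nmNnnm  (last char: 'm')
  sorted[18] = nmNnnmnNmmNNMMNmNmnnM$  (last char: '$')
  sorted[19] = nmnNmmNNMMNmNmnnM$nmNn  (last char: 'n')
  sorted[20] = nnM$nmNnnmnNmmNNMMNmNm  (last char: 'm')
  sorted[21] = nnmnNmmNNMMNmNmnnM$nmN  (last char: 'N')
Last column: MnNMNmMnmmmNnNnNnm$nmN
Original string S is at sorted index 18

Answer: MnNMNmMnmmmNnNnNnm$nmN
18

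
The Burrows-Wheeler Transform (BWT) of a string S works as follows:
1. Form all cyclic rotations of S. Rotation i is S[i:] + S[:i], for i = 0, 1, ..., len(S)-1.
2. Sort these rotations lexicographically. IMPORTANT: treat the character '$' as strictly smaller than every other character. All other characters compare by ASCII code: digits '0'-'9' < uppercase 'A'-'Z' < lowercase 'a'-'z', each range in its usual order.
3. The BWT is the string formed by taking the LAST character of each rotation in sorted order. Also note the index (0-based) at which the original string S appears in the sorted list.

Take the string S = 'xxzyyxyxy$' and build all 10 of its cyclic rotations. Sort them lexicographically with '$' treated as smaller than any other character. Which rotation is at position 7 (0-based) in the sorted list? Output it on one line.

Answer: yxyxy$xxzy

Derivation:
All 10 rotations (rotation i = S[i:]+S[:i]):
  rot[0] = xxzyyxyxy$
  rot[1] = xzyyxyxy$x
  rot[2] = zyyxyxy$xx
  rot[3] = yyxyxy$xxz
  rot[4] = yxyxy$xxzy
  rot[5] = xyxy$xxzyy
  rot[6] = yxy$xxzyyx
  rot[7] = xy$xxzyyxy
  rot[8] = y$xxzyyxyx
  rot[9] = $xxzyyxyxy
Sorted (with $ < everything):
  sorted[0] = $xxzyyxyxy
  sorted[1] = xxzyyxyxy$
  sorted[2] = xy$xxzyyxy
  sorted[3] = xyxy$xxzyy
  sorted[4] = xzyyxyxy$x
  sorted[5] = y$xxzyyxyx
  sorted[6] = yxy$xxzyyx
  sorted[7] = yxyxy$xxzy
  sorted[8] = yyxyxy$xxz
  sorted[9] = zyyxyxy$xx
sorted[7] = yxyxy$xxzy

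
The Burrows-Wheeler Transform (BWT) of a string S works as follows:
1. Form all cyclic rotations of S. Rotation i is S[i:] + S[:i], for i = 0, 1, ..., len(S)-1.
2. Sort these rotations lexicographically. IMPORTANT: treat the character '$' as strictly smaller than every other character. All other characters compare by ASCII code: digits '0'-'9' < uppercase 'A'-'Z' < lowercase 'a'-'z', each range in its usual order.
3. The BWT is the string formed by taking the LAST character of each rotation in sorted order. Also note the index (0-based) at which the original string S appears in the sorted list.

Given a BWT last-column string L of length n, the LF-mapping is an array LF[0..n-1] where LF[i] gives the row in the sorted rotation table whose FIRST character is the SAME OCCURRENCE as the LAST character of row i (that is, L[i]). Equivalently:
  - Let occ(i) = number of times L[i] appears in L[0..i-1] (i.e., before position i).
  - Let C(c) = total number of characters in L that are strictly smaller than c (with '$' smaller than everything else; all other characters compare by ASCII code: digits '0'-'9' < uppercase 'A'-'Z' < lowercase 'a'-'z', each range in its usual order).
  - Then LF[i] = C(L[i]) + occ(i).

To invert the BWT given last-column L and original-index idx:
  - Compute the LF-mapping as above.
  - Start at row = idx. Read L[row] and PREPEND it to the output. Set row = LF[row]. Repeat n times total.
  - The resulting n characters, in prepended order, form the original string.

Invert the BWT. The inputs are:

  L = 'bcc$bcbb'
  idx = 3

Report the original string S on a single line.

Answer: bcbbccb$

Derivation:
LF mapping: 1 5 6 0 2 7 3 4
Walk LF starting at row 3, prepending L[row]:
  step 1: row=3, L[3]='$', prepend. Next row=LF[3]=0
  step 2: row=0, L[0]='b', prepend. Next row=LF[0]=1
  step 3: row=1, L[1]='c', prepend. Next row=LF[1]=5
  step 4: row=5, L[5]='c', prepend. Next row=LF[5]=7
  step 5: row=7, L[7]='b', prepend. Next row=LF[7]=4
  step 6: row=4, L[4]='b', prepend. Next row=LF[4]=2
  step 7: row=2, L[2]='c', prepend. Next row=LF[2]=6
  step 8: row=6, L[6]='b', prepend. Next row=LF[6]=3
Reversed output: bcbbccb$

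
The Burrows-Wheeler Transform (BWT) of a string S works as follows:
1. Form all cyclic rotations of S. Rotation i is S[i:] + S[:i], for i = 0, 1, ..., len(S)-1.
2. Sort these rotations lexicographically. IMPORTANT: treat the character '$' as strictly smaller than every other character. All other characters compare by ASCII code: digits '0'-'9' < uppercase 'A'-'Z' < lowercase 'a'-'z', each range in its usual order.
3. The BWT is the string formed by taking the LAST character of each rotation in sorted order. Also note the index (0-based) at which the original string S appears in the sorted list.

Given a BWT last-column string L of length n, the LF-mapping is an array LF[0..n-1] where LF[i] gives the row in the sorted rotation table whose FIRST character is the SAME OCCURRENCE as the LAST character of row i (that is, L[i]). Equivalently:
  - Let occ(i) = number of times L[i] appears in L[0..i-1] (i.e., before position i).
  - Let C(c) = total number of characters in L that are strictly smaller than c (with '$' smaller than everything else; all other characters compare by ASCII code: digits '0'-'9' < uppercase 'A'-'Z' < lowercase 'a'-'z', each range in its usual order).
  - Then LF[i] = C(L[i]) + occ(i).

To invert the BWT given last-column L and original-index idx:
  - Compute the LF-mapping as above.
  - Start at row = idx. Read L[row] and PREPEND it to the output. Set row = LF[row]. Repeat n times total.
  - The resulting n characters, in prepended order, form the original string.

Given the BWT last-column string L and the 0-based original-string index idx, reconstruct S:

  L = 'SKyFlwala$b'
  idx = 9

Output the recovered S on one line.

LF mapping: 3 2 10 1 7 9 4 8 5 0 6
Walk LF starting at row 9, prepending L[row]:
  step 1: row=9, L[9]='$', prepend. Next row=LF[9]=0
  step 2: row=0, L[0]='S', prepend. Next row=LF[0]=3
  step 3: row=3, L[3]='F', prepend. Next row=LF[3]=1
  step 4: row=1, L[1]='K', prepend. Next row=LF[1]=2
  step 5: row=2, L[2]='y', prepend. Next row=LF[2]=10
  step 6: row=10, L[10]='b', prepend. Next row=LF[10]=6
  step 7: row=6, L[6]='a', prepend. Next row=LF[6]=4
  step 8: row=4, L[4]='l', prepend. Next row=LF[4]=7
  step 9: row=7, L[7]='l', prepend. Next row=LF[7]=8
  step 10: row=8, L[8]='a', prepend. Next row=LF[8]=5
  step 11: row=5, L[5]='w', prepend. Next row=LF[5]=9
Reversed output: wallabyKFS$

Answer: wallabyKFS$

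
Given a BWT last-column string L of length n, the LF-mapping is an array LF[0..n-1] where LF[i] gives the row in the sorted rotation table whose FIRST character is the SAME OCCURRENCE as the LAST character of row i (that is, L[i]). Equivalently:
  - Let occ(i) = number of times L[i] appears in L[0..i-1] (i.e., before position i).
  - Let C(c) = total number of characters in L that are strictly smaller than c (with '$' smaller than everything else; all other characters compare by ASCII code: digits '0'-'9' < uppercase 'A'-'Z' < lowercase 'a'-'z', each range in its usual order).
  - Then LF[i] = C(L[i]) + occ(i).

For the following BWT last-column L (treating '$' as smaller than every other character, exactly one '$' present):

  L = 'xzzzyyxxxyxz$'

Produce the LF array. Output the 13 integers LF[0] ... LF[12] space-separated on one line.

Char counts: '$':1, 'x':5, 'y':3, 'z':4
C (first-col start): C('$')=0, C('x')=1, C('y')=6, C('z')=9
L[0]='x': occ=0, LF[0]=C('x')+0=1+0=1
L[1]='z': occ=0, LF[1]=C('z')+0=9+0=9
L[2]='z': occ=1, LF[2]=C('z')+1=9+1=10
L[3]='z': occ=2, LF[3]=C('z')+2=9+2=11
L[4]='y': occ=0, LF[4]=C('y')+0=6+0=6
L[5]='y': occ=1, LF[5]=C('y')+1=6+1=7
L[6]='x': occ=1, LF[6]=C('x')+1=1+1=2
L[7]='x': occ=2, LF[7]=C('x')+2=1+2=3
L[8]='x': occ=3, LF[8]=C('x')+3=1+3=4
L[9]='y': occ=2, LF[9]=C('y')+2=6+2=8
L[10]='x': occ=4, LF[10]=C('x')+4=1+4=5
L[11]='z': occ=3, LF[11]=C('z')+3=9+3=12
L[12]='$': occ=0, LF[12]=C('$')+0=0+0=0

Answer: 1 9 10 11 6 7 2 3 4 8 5 12 0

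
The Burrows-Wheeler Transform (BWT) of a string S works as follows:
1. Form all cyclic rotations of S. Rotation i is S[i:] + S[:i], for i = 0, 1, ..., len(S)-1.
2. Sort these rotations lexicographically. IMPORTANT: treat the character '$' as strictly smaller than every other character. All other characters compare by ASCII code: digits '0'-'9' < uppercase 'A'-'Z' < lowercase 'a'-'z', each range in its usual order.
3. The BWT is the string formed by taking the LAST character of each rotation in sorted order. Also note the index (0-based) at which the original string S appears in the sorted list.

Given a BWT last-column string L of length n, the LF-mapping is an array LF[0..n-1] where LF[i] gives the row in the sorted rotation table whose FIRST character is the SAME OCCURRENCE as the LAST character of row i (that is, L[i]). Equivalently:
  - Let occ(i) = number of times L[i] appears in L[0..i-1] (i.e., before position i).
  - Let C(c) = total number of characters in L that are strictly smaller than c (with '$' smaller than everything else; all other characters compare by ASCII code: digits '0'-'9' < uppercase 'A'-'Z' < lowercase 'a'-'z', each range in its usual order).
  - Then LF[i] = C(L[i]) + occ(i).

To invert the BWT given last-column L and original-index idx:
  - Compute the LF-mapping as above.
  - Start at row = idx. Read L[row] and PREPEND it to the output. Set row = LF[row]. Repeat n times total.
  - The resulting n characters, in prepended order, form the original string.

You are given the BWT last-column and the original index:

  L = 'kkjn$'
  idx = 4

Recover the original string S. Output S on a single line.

LF mapping: 2 3 1 4 0
Walk LF starting at row 4, prepending L[row]:
  step 1: row=4, L[4]='$', prepend. Next row=LF[4]=0
  step 2: row=0, L[0]='k', prepend. Next row=LF[0]=2
  step 3: row=2, L[2]='j', prepend. Next row=LF[2]=1
  step 4: row=1, L[1]='k', prepend. Next row=LF[1]=3
  step 5: row=3, L[3]='n', prepend. Next row=LF[3]=4
Reversed output: nkjk$

Answer: nkjk$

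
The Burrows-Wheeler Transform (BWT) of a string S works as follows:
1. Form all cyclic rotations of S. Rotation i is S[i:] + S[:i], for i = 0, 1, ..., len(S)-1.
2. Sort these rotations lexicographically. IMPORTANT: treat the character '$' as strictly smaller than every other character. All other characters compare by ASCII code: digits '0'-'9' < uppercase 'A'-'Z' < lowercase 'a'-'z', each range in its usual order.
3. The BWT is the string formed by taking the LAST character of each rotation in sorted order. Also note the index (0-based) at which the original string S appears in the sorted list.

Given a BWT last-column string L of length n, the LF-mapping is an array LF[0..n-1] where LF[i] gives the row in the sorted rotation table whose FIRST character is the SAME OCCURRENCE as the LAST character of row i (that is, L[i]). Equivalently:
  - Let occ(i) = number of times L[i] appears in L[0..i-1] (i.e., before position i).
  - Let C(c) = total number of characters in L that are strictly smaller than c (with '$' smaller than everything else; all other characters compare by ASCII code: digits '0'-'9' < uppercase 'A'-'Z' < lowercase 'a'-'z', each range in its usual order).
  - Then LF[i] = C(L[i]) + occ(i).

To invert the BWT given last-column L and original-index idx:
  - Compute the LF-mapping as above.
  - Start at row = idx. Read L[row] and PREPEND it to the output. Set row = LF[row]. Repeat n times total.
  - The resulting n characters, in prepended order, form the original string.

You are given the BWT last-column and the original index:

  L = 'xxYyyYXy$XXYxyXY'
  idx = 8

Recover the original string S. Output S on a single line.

Answer: YyyXyYxyXxXYYXx$

Derivation:
LF mapping: 9 10 5 12 13 6 1 14 0 2 3 7 11 15 4 8
Walk LF starting at row 8, prepending L[row]:
  step 1: row=8, L[8]='$', prepend. Next row=LF[8]=0
  step 2: row=0, L[0]='x', prepend. Next row=LF[0]=9
  step 3: row=9, L[9]='X', prepend. Next row=LF[9]=2
  step 4: row=2, L[2]='Y', prepend. Next row=LF[2]=5
  step 5: row=5, L[5]='Y', prepend. Next row=LF[5]=6
  step 6: row=6, L[6]='X', prepend. Next row=LF[6]=1
  step 7: row=1, L[1]='x', prepend. Next row=LF[1]=10
  step 8: row=10, L[10]='X', prepend. Next row=LF[10]=3
  step 9: row=3, L[3]='y', prepend. Next row=LF[3]=12
  step 10: row=12, L[12]='x', prepend. Next row=LF[12]=11
  step 11: row=11, L[11]='Y', prepend. Next row=LF[11]=7
  step 12: row=7, L[7]='y', prepend. Next row=LF[7]=14
  step 13: row=14, L[14]='X', prepend. Next row=LF[14]=4
  step 14: row=4, L[4]='y', prepend. Next row=LF[4]=13
  step 15: row=13, L[13]='y', prepend. Next row=LF[13]=15
  step 16: row=15, L[15]='Y', prepend. Next row=LF[15]=8
Reversed output: YyyXyYxyXxXYYXx$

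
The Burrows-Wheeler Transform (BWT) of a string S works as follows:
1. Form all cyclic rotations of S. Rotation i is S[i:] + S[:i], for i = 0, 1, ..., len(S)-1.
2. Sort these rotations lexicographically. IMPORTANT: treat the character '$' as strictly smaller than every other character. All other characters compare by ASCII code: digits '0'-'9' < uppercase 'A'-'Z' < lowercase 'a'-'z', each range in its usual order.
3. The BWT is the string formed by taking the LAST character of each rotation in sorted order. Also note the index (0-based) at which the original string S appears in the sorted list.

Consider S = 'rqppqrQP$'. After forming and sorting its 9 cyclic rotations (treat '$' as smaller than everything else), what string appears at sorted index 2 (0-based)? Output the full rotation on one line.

All 9 rotations (rotation i = S[i:]+S[:i]):
  rot[0] = rqppqrQP$
  rot[1] = qppqrQP$r
  rot[2] = ppqrQP$rq
  rot[3] = pqrQP$rqp
  rot[4] = qrQP$rqpp
  rot[5] = rQP$rqppq
  rot[6] = QP$rqppqr
  rot[7] = P$rqppqrQ
  rot[8] = $rqppqrQP
Sorted (with $ < everything):
  sorted[0] = $rqppqrQP
  sorted[1] = P$rqppqrQ
  sorted[2] = QP$rqppqr
  sorted[3] = ppqrQP$rq
  sorted[4] = pqrQP$rqp
  sorted[5] = qppqrQP$r
  sorted[6] = qrQP$rqpp
  sorted[7] = rQP$rqppq
  sorted[8] = rqppqrQP$
sorted[2] = QP$rqppqr

Answer: QP$rqppqr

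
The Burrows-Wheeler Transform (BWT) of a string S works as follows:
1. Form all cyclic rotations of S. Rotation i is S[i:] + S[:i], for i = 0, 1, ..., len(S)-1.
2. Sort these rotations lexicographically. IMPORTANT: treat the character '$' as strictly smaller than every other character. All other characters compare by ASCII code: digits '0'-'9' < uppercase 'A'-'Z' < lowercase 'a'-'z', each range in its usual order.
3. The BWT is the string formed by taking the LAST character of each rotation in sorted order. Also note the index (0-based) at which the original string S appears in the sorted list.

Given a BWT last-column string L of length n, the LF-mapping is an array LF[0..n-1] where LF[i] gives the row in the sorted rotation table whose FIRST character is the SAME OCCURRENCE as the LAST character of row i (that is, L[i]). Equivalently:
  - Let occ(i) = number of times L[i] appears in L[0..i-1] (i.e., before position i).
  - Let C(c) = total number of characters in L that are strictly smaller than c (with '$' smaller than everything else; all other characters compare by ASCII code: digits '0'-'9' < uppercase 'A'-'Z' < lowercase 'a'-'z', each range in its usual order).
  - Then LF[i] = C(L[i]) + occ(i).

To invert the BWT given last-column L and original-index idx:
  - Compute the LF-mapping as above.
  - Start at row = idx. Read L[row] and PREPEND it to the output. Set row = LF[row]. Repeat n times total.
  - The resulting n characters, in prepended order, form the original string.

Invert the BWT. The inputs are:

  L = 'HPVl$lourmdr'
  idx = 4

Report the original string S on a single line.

Answer: drumrollVPH$

Derivation:
LF mapping: 1 2 3 5 0 6 8 11 9 7 4 10
Walk LF starting at row 4, prepending L[row]:
  step 1: row=4, L[4]='$', prepend. Next row=LF[4]=0
  step 2: row=0, L[0]='H', prepend. Next row=LF[0]=1
  step 3: row=1, L[1]='P', prepend. Next row=LF[1]=2
  step 4: row=2, L[2]='V', prepend. Next row=LF[2]=3
  step 5: row=3, L[3]='l', prepend. Next row=LF[3]=5
  step 6: row=5, L[5]='l', prepend. Next row=LF[5]=6
  step 7: row=6, L[6]='o', prepend. Next row=LF[6]=8
  step 8: row=8, L[8]='r', prepend. Next row=LF[8]=9
  step 9: row=9, L[9]='m', prepend. Next row=LF[9]=7
  step 10: row=7, L[7]='u', prepend. Next row=LF[7]=11
  step 11: row=11, L[11]='r', prepend. Next row=LF[11]=10
  step 12: row=10, L[10]='d', prepend. Next row=LF[10]=4
Reversed output: drumrollVPH$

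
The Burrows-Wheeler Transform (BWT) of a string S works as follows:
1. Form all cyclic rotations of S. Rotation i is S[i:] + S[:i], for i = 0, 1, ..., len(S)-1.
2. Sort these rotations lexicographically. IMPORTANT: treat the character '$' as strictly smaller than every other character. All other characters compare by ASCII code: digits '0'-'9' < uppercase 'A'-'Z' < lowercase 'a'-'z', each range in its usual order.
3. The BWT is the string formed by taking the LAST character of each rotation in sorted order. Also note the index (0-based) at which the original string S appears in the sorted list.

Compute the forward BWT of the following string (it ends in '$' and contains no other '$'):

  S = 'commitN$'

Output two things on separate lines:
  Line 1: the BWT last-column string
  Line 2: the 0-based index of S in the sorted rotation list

All 8 rotations (rotation i = S[i:]+S[:i]):
  rot[0] = commitN$
  rot[1] = ommitN$c
  rot[2] = mmitN$co
  rot[3] = mitN$com
  rot[4] = itN$comm
  rot[5] = tN$commi
  rot[6] = N$commit
  rot[7] = $commitN
Sorted (with $ < everything):
  sorted[0] = $commitN  (last char: 'N')
  sorted[1] = N$commit  (last char: 't')
  sorted[2] = commitN$  (last char: '$')
  sorted[3] = itN$comm  (last char: 'm')
  sorted[4] = mitN$com  (last char: 'm')
  sorted[5] = mmitN$co  (last char: 'o')
  sorted[6] = ommitN$c  (last char: 'c')
  sorted[7] = tN$commi  (last char: 'i')
Last column: Nt$mmoci
Original string S is at sorted index 2

Answer: Nt$mmoci
2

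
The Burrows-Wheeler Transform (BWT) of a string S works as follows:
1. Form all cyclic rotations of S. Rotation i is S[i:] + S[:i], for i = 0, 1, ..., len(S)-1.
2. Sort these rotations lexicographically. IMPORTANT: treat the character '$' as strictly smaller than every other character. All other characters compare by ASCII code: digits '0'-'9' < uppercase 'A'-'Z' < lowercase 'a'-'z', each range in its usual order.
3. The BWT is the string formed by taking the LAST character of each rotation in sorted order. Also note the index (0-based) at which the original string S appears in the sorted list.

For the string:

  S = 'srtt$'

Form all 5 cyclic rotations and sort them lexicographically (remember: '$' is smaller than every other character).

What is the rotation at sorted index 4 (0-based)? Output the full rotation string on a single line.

All 5 rotations (rotation i = S[i:]+S[:i]):
  rot[0] = srtt$
  rot[1] = rtt$s
  rot[2] = tt$sr
  rot[3] = t$srt
  rot[4] = $srtt
Sorted (with $ < everything):
  sorted[0] = $srtt
  sorted[1] = rtt$s
  sorted[2] = srtt$
  sorted[3] = t$srt
  sorted[4] = tt$sr
sorted[4] = tt$sr

Answer: tt$sr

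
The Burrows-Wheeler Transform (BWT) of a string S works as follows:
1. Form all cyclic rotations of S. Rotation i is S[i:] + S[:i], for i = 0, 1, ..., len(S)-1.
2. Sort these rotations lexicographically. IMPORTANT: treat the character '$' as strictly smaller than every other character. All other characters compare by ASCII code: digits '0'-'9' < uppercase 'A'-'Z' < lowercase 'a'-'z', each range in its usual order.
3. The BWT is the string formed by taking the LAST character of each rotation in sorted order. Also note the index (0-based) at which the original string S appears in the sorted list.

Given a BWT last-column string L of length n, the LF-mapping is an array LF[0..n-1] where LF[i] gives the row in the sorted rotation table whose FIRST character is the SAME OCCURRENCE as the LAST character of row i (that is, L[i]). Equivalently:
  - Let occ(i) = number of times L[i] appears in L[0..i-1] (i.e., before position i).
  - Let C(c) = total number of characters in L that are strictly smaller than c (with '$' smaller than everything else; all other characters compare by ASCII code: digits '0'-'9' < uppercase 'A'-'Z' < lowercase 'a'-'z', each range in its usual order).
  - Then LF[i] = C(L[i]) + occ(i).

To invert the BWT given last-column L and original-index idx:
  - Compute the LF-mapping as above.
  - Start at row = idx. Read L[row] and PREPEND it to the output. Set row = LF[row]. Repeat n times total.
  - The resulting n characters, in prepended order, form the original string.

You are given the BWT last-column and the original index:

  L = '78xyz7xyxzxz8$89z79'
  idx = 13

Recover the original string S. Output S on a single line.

LF mapping: 1 4 9 13 15 2 10 14 11 16 12 17 5 0 6 7 18 3 8
Walk LF starting at row 13, prepending L[row]:
  step 1: row=13, L[13]='$', prepend. Next row=LF[13]=0
  step 2: row=0, L[0]='7', prepend. Next row=LF[0]=1
  step 3: row=1, L[1]='8', prepend. Next row=LF[1]=4
  step 4: row=4, L[4]='z', prepend. Next row=LF[4]=15
  step 5: row=15, L[15]='9', prepend. Next row=LF[15]=7
  step 6: row=7, L[7]='y', prepend. Next row=LF[7]=14
  step 7: row=14, L[14]='8', prepend. Next row=LF[14]=6
  step 8: row=6, L[6]='x', prepend. Next row=LF[6]=10
  step 9: row=10, L[10]='x', prepend. Next row=LF[10]=12
  step 10: row=12, L[12]='8', prepend. Next row=LF[12]=5
  step 11: row=5, L[5]='7', prepend. Next row=LF[5]=2
  step 12: row=2, L[2]='x', prepend. Next row=LF[2]=9
  step 13: row=9, L[9]='z', prepend. Next row=LF[9]=16
  step 14: row=16, L[16]='z', prepend. Next row=LF[16]=18
  step 15: row=18, L[18]='9', prepend. Next row=LF[18]=8
  step 16: row=8, L[8]='x', prepend. Next row=LF[8]=11
  step 17: row=11, L[11]='z', prepend. Next row=LF[11]=17
  step 18: row=17, L[17]='7', prepend. Next row=LF[17]=3
  step 19: row=3, L[3]='y', prepend. Next row=LF[3]=13
Reversed output: y7zx9zzx78xx8y9z87$

Answer: y7zx9zzx78xx8y9z87$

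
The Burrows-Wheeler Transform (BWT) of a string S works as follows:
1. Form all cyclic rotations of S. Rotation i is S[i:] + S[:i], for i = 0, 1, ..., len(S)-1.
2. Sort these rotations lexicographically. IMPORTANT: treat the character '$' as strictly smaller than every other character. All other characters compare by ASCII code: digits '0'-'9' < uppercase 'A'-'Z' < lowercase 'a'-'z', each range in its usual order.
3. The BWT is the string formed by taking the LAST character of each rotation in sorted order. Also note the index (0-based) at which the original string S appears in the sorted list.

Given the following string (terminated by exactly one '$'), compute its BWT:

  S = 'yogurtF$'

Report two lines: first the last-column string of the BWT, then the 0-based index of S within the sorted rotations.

Answer: Ftoyurg$
7

Derivation:
All 8 rotations (rotation i = S[i:]+S[:i]):
  rot[0] = yogurtF$
  rot[1] = ogurtF$y
  rot[2] = gurtF$yo
  rot[3] = urtF$yog
  rot[4] = rtF$yogu
  rot[5] = tF$yogur
  rot[6] = F$yogurt
  rot[7] = $yogurtF
Sorted (with $ < everything):
  sorted[0] = $yogurtF  (last char: 'F')
  sorted[1] = F$yogurt  (last char: 't')
  sorted[2] = gurtF$yo  (last char: 'o')
  sorted[3] = ogurtF$y  (last char: 'y')
  sorted[4] = rtF$yogu  (last char: 'u')
  sorted[5] = tF$yogur  (last char: 'r')
  sorted[6] = urtF$yog  (last char: 'g')
  sorted[7] = yogurtF$  (last char: '$')
Last column: Ftoyurg$
Original string S is at sorted index 7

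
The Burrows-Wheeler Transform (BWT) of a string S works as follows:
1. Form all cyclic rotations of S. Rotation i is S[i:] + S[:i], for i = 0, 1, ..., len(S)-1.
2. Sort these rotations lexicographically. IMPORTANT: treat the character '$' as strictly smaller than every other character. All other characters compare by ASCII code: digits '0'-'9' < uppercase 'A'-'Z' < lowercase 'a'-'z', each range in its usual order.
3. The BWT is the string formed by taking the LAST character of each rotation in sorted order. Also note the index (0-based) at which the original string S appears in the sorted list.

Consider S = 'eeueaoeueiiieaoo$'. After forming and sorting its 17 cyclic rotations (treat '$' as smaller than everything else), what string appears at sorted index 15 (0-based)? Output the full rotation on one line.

All 17 rotations (rotation i = S[i:]+S[:i]):
  rot[0] = eeueaoeueiiieaoo$
  rot[1] = eueaoeueiiieaoo$e
  rot[2] = ueaoeueiiieaoo$ee
  rot[3] = eaoeueiiieaoo$eeu
  rot[4] = aoeueiiieaoo$eeue
  rot[5] = oeueiiieaoo$eeuea
  rot[6] = eueiiieaoo$eeueao
  rot[7] = ueiiieaoo$eeueaoe
  rot[8] = eiiieaoo$eeueaoeu
  rot[9] = iiieaoo$eeueaoeue
  rot[10] = iieaoo$eeueaoeuei
  rot[11] = ieaoo$eeueaoeueii
  rot[12] = eaoo$eeueaoeueiii
  rot[13] = aoo$eeueaoeueiiie
  rot[14] = oo$eeueaoeueiiiea
  rot[15] = o$eeueaoeueiiieao
  rot[16] = $eeueaoeueiiieaoo
Sorted (with $ < everything):
  sorted[0] = $eeueaoeueiiieaoo
  sorted[1] = aoeueiiieaoo$eeue
  sorted[2] = aoo$eeueaoeueiiie
  sorted[3] = eaoeueiiieaoo$eeu
  sorted[4] = eaoo$eeueaoeueiii
  sorted[5] = eeueaoeueiiieaoo$
  sorted[6] = eiiieaoo$eeueaoeu
  sorted[7] = eueaoeueiiieaoo$e
  sorted[8] = eueiiieaoo$eeueao
  sorted[9] = ieaoo$eeueaoeueii
  sorted[10] = iieaoo$eeueaoeuei
  sorted[11] = iiieaoo$eeueaoeue
  sorted[12] = o$eeueaoeueiiieao
  sorted[13] = oeueiiieaoo$eeuea
  sorted[14] = oo$eeueaoeueiiiea
  sorted[15] = ueaoeueiiieaoo$ee
  sorted[16] = ueiiieaoo$eeueaoe
sorted[15] = ueaoeueiiieaoo$ee

Answer: ueaoeueiiieaoo$ee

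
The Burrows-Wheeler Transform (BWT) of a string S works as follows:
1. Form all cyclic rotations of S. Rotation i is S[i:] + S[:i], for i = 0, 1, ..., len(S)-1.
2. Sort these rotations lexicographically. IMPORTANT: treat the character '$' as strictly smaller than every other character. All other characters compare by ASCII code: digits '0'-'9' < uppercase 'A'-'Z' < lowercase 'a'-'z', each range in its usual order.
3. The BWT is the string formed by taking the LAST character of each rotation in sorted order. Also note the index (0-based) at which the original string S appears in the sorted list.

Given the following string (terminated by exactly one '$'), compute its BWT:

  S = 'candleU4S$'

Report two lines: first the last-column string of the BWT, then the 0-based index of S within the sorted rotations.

All 10 rotations (rotation i = S[i:]+S[:i]):
  rot[0] = candleU4S$
  rot[1] = andleU4S$c
  rot[2] = ndleU4S$ca
  rot[3] = dleU4S$can
  rot[4] = leU4S$cand
  rot[5] = eU4S$candl
  rot[6] = U4S$candle
  rot[7] = 4S$candleU
  rot[8] = S$candleU4
  rot[9] = $candleU4S
Sorted (with $ < everything):
  sorted[0] = $candleU4S  (last char: 'S')
  sorted[1] = 4S$candleU  (last char: 'U')
  sorted[2] = S$candleU4  (last char: '4')
  sorted[3] = U4S$candle  (last char: 'e')
  sorted[4] = andleU4S$c  (last char: 'c')
  sorted[5] = candleU4S$  (last char: '$')
  sorted[6] = dleU4S$can  (last char: 'n')
  sorted[7] = eU4S$candl  (last char: 'l')
  sorted[8] = leU4S$cand  (last char: 'd')
  sorted[9] = ndleU4S$ca  (last char: 'a')
Last column: SU4ec$nlda
Original string S is at sorted index 5

Answer: SU4ec$nlda
5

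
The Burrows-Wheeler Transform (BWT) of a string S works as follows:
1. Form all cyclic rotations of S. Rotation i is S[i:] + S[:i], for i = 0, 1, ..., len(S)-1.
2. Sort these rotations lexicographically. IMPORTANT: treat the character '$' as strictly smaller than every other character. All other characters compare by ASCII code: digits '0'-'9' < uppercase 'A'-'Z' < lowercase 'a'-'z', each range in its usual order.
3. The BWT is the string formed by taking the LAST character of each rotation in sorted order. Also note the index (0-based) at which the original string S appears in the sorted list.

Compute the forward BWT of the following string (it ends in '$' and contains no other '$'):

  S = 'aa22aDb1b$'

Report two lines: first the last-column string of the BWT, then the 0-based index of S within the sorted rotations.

Answer: bba2aa2$1D
7

Derivation:
All 10 rotations (rotation i = S[i:]+S[:i]):
  rot[0] = aa22aDb1b$
  rot[1] = a22aDb1b$a
  rot[2] = 22aDb1b$aa
  rot[3] = 2aDb1b$aa2
  rot[4] = aDb1b$aa22
  rot[5] = Db1b$aa22a
  rot[6] = b1b$aa22aD
  rot[7] = 1b$aa22aDb
  rot[8] = b$aa22aDb1
  rot[9] = $aa22aDb1b
Sorted (with $ < everything):
  sorted[0] = $aa22aDb1b  (last char: 'b')
  sorted[1] = 1b$aa22aDb  (last char: 'b')
  sorted[2] = 22aDb1b$aa  (last char: 'a')
  sorted[3] = 2aDb1b$aa2  (last char: '2')
  sorted[4] = Db1b$aa22a  (last char: 'a')
  sorted[5] = a22aDb1b$a  (last char: 'a')
  sorted[6] = aDb1b$aa22  (last char: '2')
  sorted[7] = aa22aDb1b$  (last char: '$')
  sorted[8] = b$aa22aDb1  (last char: '1')
  sorted[9] = b1b$aa22aD  (last char: 'D')
Last column: bba2aa2$1D
Original string S is at sorted index 7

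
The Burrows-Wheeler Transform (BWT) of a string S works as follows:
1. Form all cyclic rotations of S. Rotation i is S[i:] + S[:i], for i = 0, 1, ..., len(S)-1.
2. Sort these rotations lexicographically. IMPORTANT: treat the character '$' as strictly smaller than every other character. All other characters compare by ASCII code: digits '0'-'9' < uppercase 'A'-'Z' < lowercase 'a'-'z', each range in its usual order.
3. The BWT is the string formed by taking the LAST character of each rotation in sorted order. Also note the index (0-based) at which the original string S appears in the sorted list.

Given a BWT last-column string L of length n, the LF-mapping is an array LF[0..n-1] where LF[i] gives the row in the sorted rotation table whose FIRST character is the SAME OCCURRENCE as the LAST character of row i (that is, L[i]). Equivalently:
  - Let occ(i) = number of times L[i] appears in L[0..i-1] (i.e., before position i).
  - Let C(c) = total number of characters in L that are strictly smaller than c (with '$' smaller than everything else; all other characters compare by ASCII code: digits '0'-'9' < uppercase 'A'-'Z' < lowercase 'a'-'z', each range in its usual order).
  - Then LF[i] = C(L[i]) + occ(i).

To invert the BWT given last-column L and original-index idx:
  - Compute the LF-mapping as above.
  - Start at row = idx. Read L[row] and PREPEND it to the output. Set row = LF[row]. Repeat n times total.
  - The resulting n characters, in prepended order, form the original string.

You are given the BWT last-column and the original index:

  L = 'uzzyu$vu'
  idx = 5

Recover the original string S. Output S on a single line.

LF mapping: 1 6 7 5 2 0 4 3
Walk LF starting at row 5, prepending L[row]:
  step 1: row=5, L[5]='$', prepend. Next row=LF[5]=0
  step 2: row=0, L[0]='u', prepend. Next row=LF[0]=1
  step 3: row=1, L[1]='z', prepend. Next row=LF[1]=6
  step 4: row=6, L[6]='v', prepend. Next row=LF[6]=4
  step 5: row=4, L[4]='u', prepend. Next row=LF[4]=2
  step 6: row=2, L[2]='z', prepend. Next row=LF[2]=7
  step 7: row=7, L[7]='u', prepend. Next row=LF[7]=3
  step 8: row=3, L[3]='y', prepend. Next row=LF[3]=5
Reversed output: yuzuvzu$

Answer: yuzuvzu$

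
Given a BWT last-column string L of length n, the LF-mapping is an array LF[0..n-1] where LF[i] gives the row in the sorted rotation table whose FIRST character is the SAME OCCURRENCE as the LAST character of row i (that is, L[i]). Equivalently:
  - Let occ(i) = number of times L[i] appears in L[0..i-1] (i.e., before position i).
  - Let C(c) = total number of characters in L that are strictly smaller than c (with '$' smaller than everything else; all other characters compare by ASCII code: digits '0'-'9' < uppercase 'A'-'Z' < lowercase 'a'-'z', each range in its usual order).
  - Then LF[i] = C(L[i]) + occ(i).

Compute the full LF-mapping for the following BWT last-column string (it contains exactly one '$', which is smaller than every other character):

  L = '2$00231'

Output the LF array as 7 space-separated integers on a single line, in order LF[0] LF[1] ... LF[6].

Answer: 4 0 1 2 5 6 3

Derivation:
Char counts: '$':1, '0':2, '1':1, '2':2, '3':1
C (first-col start): C('$')=0, C('0')=1, C('1')=3, C('2')=4, C('3')=6
L[0]='2': occ=0, LF[0]=C('2')+0=4+0=4
L[1]='$': occ=0, LF[1]=C('$')+0=0+0=0
L[2]='0': occ=0, LF[2]=C('0')+0=1+0=1
L[3]='0': occ=1, LF[3]=C('0')+1=1+1=2
L[4]='2': occ=1, LF[4]=C('2')+1=4+1=5
L[5]='3': occ=0, LF[5]=C('3')+0=6+0=6
L[6]='1': occ=0, LF[6]=C('1')+0=3+0=3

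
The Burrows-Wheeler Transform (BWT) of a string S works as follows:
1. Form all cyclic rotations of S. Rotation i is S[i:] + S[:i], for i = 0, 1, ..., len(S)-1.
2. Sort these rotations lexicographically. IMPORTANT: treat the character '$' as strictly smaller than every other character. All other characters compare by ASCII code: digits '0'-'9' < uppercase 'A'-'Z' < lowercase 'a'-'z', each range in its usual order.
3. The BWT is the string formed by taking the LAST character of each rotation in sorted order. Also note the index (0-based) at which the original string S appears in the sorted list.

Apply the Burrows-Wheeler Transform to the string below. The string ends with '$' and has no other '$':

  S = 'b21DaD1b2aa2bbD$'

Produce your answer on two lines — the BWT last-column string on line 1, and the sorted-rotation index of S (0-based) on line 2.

All 16 rotations (rotation i = S[i:]+S[:i]):
  rot[0] = b21DaD1b2aa2bbD$
  rot[1] = 21DaD1b2aa2bbD$b
  rot[2] = 1DaD1b2aa2bbD$b2
  rot[3] = DaD1b2aa2bbD$b21
  rot[4] = aD1b2aa2bbD$b21D
  rot[5] = D1b2aa2bbD$b21Da
  rot[6] = 1b2aa2bbD$b21DaD
  rot[7] = b2aa2bbD$b21DaD1
  rot[8] = 2aa2bbD$b21DaD1b
  rot[9] = aa2bbD$b21DaD1b2
  rot[10] = a2bbD$b21DaD1b2a
  rot[11] = 2bbD$b21DaD1b2aa
  rot[12] = bbD$b21DaD1b2aa2
  rot[13] = bD$b21DaD1b2aa2b
  rot[14] = D$b21DaD1b2aa2bb
  rot[15] = $b21DaD1b2aa2bbD
Sorted (with $ < everything):
  sorted[0] = $b21DaD1b2aa2bbD  (last char: 'D')
  sorted[1] = 1DaD1b2aa2bbD$b2  (last char: '2')
  sorted[2] = 1b2aa2bbD$b21DaD  (last char: 'D')
  sorted[3] = 21DaD1b2aa2bbD$b  (last char: 'b')
  sorted[4] = 2aa2bbD$b21DaD1b  (last char: 'b')
  sorted[5] = 2bbD$b21DaD1b2aa  (last char: 'a')
  sorted[6] = D$b21DaD1b2aa2bb  (last char: 'b')
  sorted[7] = D1b2aa2bbD$b21Da  (last char: 'a')
  sorted[8] = DaD1b2aa2bbD$b21  (last char: '1')
  sorted[9] = a2bbD$b21DaD1b2a  (last char: 'a')
  sorted[10] = aD1b2aa2bbD$b21D  (last char: 'D')
  sorted[11] = aa2bbD$b21DaD1b2  (last char: '2')
  sorted[12] = b21DaD1b2aa2bbD$  (last char: '$')
  sorted[13] = b2aa2bbD$b21DaD1  (last char: '1')
  sorted[14] = bD$b21DaD1b2aa2b  (last char: 'b')
  sorted[15] = bbD$b21DaD1b2aa2  (last char: '2')
Last column: D2Dbbaba1aD2$1b2
Original string S is at sorted index 12

Answer: D2Dbbaba1aD2$1b2
12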